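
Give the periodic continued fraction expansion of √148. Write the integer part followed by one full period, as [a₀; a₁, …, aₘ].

a₀ = ⌊√148⌋ = 12.
With m₀=0, d₀=1 and mₖ₊₁ = dₖaₖ − mₖ, dₖ₊₁ = (n − mₖ₊₁²)/dₖ, aₖ₊₁ = ⌊(a₀+mₖ₊₁)/dₖ₊₁⌋:
  k=1: m=12, d=4, a=6
  k=2: m=12, d=1, a=24
d=1 and a=2a₀=24 at k=2, so the next step gives (m, d) = (12, 4) again — its k=1 value — and the period has length 2.

[12; 6, 24]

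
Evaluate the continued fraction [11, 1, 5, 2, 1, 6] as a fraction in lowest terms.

1504/127

Using pₖ = aₖpₖ₋₁ + pₖ₋₂ and qₖ = aₖqₖ₋₁ + qₖ₋₂:
  k=0: a=11, p=11, q=1
  k=1: a=1, p=12, q=1
  k=2: a=5, p=71, q=6
  k=3: a=2, p=154, q=13
  k=4: a=1, p=225, q=19
  k=5: a=6, p=1504, q=127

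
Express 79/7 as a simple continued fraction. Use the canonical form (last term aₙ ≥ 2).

79 = 11·7 + 2
7 = 3·2 + 1
2 = 2·1 + 0  (stop)
So 79/7 = [11; 3, 2].

[11; 3, 2]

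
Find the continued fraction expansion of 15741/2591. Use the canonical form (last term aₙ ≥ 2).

15741 = 6·2591 + 195
2591 = 13·195 + 56
195 = 3·56 + 27
56 = 2·27 + 2
27 = 13·2 + 1
2 = 2·1 + 0  (stop)
So 15741/2591 = [6; 13, 3, 2, 13, 2].

[6; 13, 3, 2, 13, 2]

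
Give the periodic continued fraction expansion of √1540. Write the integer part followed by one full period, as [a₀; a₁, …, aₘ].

a₀ = ⌊√1540⌋ = 39.
With m₀=0, d₀=1 and mₖ₊₁ = dₖaₖ − mₖ, dₖ₊₁ = (n − mₖ₊₁²)/dₖ, aₖ₊₁ = ⌊(a₀+mₖ₊₁)/dₖ₊₁⌋:
  k=1: m=39, d=19, a=4
  k=2: m=37, d=9, a=8
  k=3: m=35, d=35, a=2
  k=4: m=35, d=9, a=8
  k=5: m=37, d=19, a=4
  k=6: m=39, d=1, a=78
d=1 and a=2a₀=78 at k=6, so the next step gives (m, d) = (39, 19) again — its k=1 value — and the period has length 6.

[39; 4, 8, 2, 8, 4, 78]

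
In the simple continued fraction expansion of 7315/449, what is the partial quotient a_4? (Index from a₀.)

7315 = 16·449 + 131   →  a_0 = 16
449 = 3·131 + 56   →  a_1 = 3
131 = 2·56 + 19   →  a_2 = 2
56 = 2·19 + 18   →  a_3 = 2
19 = 1·18 + 1   →  a_4 = 1

1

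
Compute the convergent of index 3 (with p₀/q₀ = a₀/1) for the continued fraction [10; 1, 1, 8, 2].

179/17

Using pₖ = aₖpₖ₋₁ + pₖ₋₂, qₖ = aₖqₖ₋₁ + qₖ₋₂ (with p₋₁=1, p₋₂=0, q₋₁=0, q₋₂=1):
  k=0: a=10, p=10, q=1
  k=1: a=1, p=11, q=1
  k=2: a=1, p=21, q=2
  k=3: a=8, p=179, q=17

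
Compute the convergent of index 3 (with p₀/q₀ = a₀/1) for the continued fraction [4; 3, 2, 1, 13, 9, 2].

43/10

Using pₖ = aₖpₖ₋₁ + pₖ₋₂, qₖ = aₖqₖ₋₁ + qₖ₋₂ (with p₋₁=1, p₋₂=0, q₋₁=0, q₋₂=1):
  k=0: a=4, p=4, q=1
  k=1: a=3, p=13, q=3
  k=2: a=2, p=30, q=7
  k=3: a=1, p=43, q=10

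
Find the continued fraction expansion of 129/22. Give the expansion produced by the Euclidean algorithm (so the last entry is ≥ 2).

129 = 5*22 + 19
22 = 1*19 + 3
19 = 6*3 + 1
3 = 3*1 + 0  (stop)
So 129/22 = [5; 1, 6, 3].

[5; 1, 6, 3]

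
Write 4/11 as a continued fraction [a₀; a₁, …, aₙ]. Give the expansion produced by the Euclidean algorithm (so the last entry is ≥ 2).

4 = 0·11 + 4
11 = 2·4 + 3
4 = 1·3 + 1
3 = 3·1 + 0  (stop)
So 4/11 = [0; 2, 1, 3].

[0; 2, 1, 3]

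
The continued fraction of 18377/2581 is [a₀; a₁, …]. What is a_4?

2

18377 = 7·2581 + 310   →  a_0 = 7
2581 = 8·310 + 101   →  a_1 = 8
310 = 3·101 + 7   →  a_2 = 3
101 = 14·7 + 3   →  a_3 = 14
7 = 2·3 + 1   →  a_4 = 2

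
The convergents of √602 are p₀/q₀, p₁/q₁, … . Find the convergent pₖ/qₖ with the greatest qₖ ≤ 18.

√602 = [24; 1, 1, 6, 1, 1, 48, …] (period length 6).
Convergents:
  p_0/q_0 = 24/1
  p_1/q_1 = 25/1
  p_2/q_2 = 49/2
  p_3/q_3 = 319/13
  p_4/q_4 = 368/15
  p_5/q_5 = 687/28
q_4 = 15 ≤ 18 < 28 = q_5, so the answer is 368/15.

368/15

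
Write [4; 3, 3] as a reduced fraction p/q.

Using pₖ = aₖpₖ₋₁ + pₖ₋₂ and qₖ = aₖqₖ₋₁ + qₖ₋₂:
  k=0: a=4, p=4, q=1
  k=1: a=3, p=13, q=3
  k=2: a=3, p=43, q=10

43/10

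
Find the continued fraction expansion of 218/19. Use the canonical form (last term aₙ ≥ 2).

218 = 11·19 + 9
19 = 2·9 + 1
9 = 9·1 + 0  (stop)
So 218/19 = [11; 2, 9].

[11; 2, 9]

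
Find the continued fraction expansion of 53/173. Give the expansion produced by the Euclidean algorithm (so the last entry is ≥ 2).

53 = 0×173 + 53
173 = 3×53 + 14
53 = 3×14 + 11
14 = 1×11 + 3
11 = 3×3 + 2
3 = 1×2 + 1
2 = 2×1 + 0  (stop)
So 53/173 = [0; 3, 3, 1, 3, 1, 2].

[0; 3, 3, 1, 3, 1, 2]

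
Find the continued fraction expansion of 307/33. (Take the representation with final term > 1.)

307 = 9·33 + 10
33 = 3·10 + 3
10 = 3·3 + 1
3 = 3·1 + 0  (stop)
So 307/33 = [9; 3, 3, 3].

[9; 3, 3, 3]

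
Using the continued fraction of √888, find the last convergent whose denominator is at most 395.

8910/299

√888 = [29; 1, 3, 1, 58, …] (period length 4).
Convergents:
  p_0/q_0 = 29/1
  p_1/q_1 = 30/1
  p_2/q_2 = 119/4
  p_3/q_3 = 149/5
  p_4/q_4 = 8761/294
  p_5/q_5 = 8910/299
  p_6/q_6 = 35491/1191
q_5 = 299 ≤ 395 < 1191 = q_6, so the answer is 8910/299.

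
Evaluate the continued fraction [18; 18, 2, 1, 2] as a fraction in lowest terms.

2654/147

Fold from the inside: start with 2/1.
  1 + 1/2 = 3/2
  2 + 2/3 = 8/3
  18 + 3/8 = 147/8
  18 + 8/147 = 2654/147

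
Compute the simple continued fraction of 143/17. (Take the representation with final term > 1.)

[8; 2, 2, 3]

143 = 8×17 + 7
17 = 2×7 + 3
7 = 2×3 + 1
3 = 3×1 + 0  (stop)
So 143/17 = [8; 2, 2, 3].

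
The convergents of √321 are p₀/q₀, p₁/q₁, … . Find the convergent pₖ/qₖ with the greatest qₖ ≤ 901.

√321 = [17; 1, 10, 1, 34, …] (period length 4).
Convergents:
  p_0/q_0 = 17/1
  p_1/q_1 = 18/1
  p_2/q_2 = 197/11
  p_3/q_3 = 215/12
  p_4/q_4 = 7507/419
  p_5/q_5 = 7722/431
  p_6/q_6 = 84727/4729
q_5 = 431 ≤ 901 < 4729 = q_6, so the answer is 7722/431.

7722/431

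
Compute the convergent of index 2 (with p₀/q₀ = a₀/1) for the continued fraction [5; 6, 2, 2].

Using pₖ = aₖpₖ₋₁ + pₖ₋₂, qₖ = aₖqₖ₋₁ + qₖ₋₂ (with p₋₁=1, p₋₂=0, q₋₁=0, q₋₂=1):
  k=0: a=5, p=5, q=1
  k=1: a=6, p=31, q=6
  k=2: a=2, p=67, q=13

67/13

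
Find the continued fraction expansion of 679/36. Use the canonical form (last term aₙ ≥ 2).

679 = 18·36 + 31
36 = 1·31 + 5
31 = 6·5 + 1
5 = 5·1 + 0  (stop)
So 679/36 = [18; 1, 6, 5].

[18; 1, 6, 5]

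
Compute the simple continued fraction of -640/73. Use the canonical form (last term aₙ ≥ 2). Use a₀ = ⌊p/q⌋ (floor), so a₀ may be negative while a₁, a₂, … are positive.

[-9; 4, 3, 2, 2]

-640 = -9*73 + 17
73 = 4*17 + 5
17 = 3*5 + 2
5 = 2*2 + 1
2 = 2*1 + 0  (stop)
So -640/73 = [-9; 4, 3, 2, 2].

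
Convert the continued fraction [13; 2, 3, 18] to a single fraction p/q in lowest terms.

Using pₖ = aₖpₖ₋₁ + pₖ₋₂ and qₖ = aₖqₖ₋₁ + qₖ₋₂:
  k=0: a=13, p=13, q=1
  k=1: a=2, p=27, q=2
  k=2: a=3, p=94, q=7
  k=3: a=18, p=1719, q=128

1719/128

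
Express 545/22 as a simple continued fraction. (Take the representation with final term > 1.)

545 = 24*22 + 17
22 = 1*17 + 5
17 = 3*5 + 2
5 = 2*2 + 1
2 = 2*1 + 0  (stop)
So 545/22 = [24; 1, 3, 2, 2].

[24; 1, 3, 2, 2]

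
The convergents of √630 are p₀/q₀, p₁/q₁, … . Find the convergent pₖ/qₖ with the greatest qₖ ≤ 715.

√630 = [25; 10, 50, …] (period length 2).
Convergents:
  p_0/q_0 = 25/1
  p_1/q_1 = 251/10
  p_2/q_2 = 12575/501
  p_3/q_3 = 126001/5020
q_2 = 501 ≤ 715 < 5020 = q_3, so the answer is 12575/501.

12575/501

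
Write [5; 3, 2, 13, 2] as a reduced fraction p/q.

1031/195

Fold from the inside: start with 2/1.
  13 + 1/2 = 27/2
  2 + 2/27 = 56/27
  3 + 27/56 = 195/56
  5 + 56/195 = 1031/195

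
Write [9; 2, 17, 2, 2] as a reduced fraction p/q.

1698/179

Fold from the inside: start with 2/1.
  2 + 1/2 = 5/2
  17 + 2/5 = 87/5
  2 + 5/87 = 179/87
  9 + 87/179 = 1698/179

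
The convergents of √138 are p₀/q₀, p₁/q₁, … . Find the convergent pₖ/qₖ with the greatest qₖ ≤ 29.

47/4

√138 = [11; 1, 2, 1, 22, …] (period length 4).
Convergents:
  p_0/q_0 = 11/1
  p_1/q_1 = 12/1
  p_2/q_2 = 35/3
  p_3/q_3 = 47/4
  p_4/q_4 = 1069/91
q_3 = 4 ≤ 29 < 91 = q_4, so the answer is 47/4.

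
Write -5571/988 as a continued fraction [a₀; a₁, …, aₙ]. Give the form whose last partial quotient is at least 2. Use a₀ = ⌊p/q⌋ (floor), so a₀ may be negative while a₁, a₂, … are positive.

-5571 = -6×988 + 357
988 = 2×357 + 274
357 = 1×274 + 83
274 = 3×83 + 25
83 = 3×25 + 8
25 = 3×8 + 1
8 = 8×1 + 0  (stop)
So -5571/988 = [-6; 2, 1, 3, 3, 3, 8].

[-6; 2, 1, 3, 3, 3, 8]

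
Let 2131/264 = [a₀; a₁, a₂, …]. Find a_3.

2131 = 8·264 + 19   →  a_0 = 8
264 = 13·19 + 17   →  a_1 = 13
19 = 1·17 + 2   →  a_2 = 1
17 = 8·2 + 1   →  a_3 = 8

8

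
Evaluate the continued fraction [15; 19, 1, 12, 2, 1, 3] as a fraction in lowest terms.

Using pₖ = aₖpₖ₋₁ + pₖ₋₂ and qₖ = aₖqₖ₋₁ + qₖ₋₂:
  k=0: a=15, p=15, q=1
  k=1: a=19, p=286, q=19
  k=2: a=1, p=301, q=20
  k=3: a=12, p=3898, q=259
  k=4: a=2, p=8097, q=538
  k=5: a=1, p=11995, q=797
  k=6: a=3, p=44082, q=2929

44082/2929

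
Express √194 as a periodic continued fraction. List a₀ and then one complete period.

a₀ = ⌊√194⌋ = 13.

[13; 1, 12, 1, 26]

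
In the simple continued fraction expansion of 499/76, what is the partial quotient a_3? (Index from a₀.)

3

499 = 6·76 + 43   →  a_0 = 6
76 = 1·43 + 33   →  a_1 = 1
43 = 1·33 + 10   →  a_2 = 1
33 = 3·10 + 3   →  a_3 = 3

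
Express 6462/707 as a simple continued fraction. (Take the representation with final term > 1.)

6462 = 9×707 + 99
707 = 7×99 + 14
99 = 7×14 + 1
14 = 14×1 + 0  (stop)
So 6462/707 = [9; 7, 7, 14].

[9; 7, 7, 14]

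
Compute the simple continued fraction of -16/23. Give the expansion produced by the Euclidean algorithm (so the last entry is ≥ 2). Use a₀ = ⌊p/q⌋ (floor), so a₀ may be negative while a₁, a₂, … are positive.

[-1; 3, 3, 2]

-16 = -1*23 + 7
23 = 3*7 + 2
7 = 3*2 + 1
2 = 2*1 + 0  (stop)
So -16/23 = [-1; 3, 3, 2].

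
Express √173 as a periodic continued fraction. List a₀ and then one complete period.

a₀ = ⌊√173⌋ = 13.

[13; 6, 1, 1, 6, 26]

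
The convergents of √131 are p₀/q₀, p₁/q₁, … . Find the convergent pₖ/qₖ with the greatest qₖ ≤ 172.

√131 = [11; 2, 4, 11, 4, 2, 22, …] (period length 6).
Convergents:
  p_0/q_0 = 11/1
  p_1/q_1 = 23/2
  p_2/q_2 = 103/9
  p_3/q_3 = 1156/101
  p_4/q_4 = 4727/413
q_3 = 101 ≤ 172 < 413 = q_4, so the answer is 1156/101.

1156/101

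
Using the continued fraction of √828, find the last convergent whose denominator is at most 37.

√828 = [28; 1, 3, 2, 3, 1, 56, …] (period length 6).
Convergents:
  p_0/q_0 = 28/1
  p_1/q_1 = 29/1
  p_2/q_2 = 115/4
  p_3/q_3 = 259/9
  p_4/q_4 = 892/31
  p_5/q_5 = 1151/40
q_4 = 31 ≤ 37 < 40 = q_5, so the answer is 892/31.

892/31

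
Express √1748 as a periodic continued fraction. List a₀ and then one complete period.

a₀ = ⌊√1748⌋ = 41.

[41; 1, 4, 4, 4, 1, 82]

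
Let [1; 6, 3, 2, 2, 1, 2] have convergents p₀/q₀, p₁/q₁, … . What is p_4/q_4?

Using pₖ = aₖpₖ₋₁ + pₖ₋₂, qₖ = aₖqₖ₋₁ + qₖ₋₂ (with p₋₁=1, p₋₂=0, q₋₁=0, q₋₂=1):
  k=0: a=1, p=1, q=1
  k=1: a=6, p=7, q=6
  k=2: a=3, p=22, q=19
  k=3: a=2, p=51, q=44
  k=4: a=2, p=124, q=107

124/107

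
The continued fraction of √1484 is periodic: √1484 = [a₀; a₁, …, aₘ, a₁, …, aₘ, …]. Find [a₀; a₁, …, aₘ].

[38; 1, 1, 10, 1, 1, 76]

a₀ = ⌊√1484⌋ = 38.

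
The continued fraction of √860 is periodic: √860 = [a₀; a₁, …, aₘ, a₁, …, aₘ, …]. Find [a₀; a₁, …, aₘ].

a₀ = ⌊√860⌋ = 29.

[29; 3, 14, 3, 58]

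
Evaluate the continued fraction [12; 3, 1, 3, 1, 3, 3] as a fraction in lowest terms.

Using pₖ = aₖpₖ₋₁ + pₖ₋₂ and qₖ = aₖqₖ₋₁ + qₖ₋₂:
  k=0: a=12, p=12, q=1
  k=1: a=3, p=37, q=3
  k=2: a=1, p=49, q=4
  k=3: a=3, p=184, q=15
  k=4: a=1, p=233, q=19
  k=5: a=3, p=883, q=72
  k=6: a=3, p=2882, q=235

2882/235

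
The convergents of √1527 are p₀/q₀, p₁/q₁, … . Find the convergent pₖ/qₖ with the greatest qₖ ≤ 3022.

√1527 = [39; 13, 78, …] (period length 2).
Convergents:
  p_0/q_0 = 39/1
  p_1/q_1 = 508/13
  p_2/q_2 = 39663/1015
  p_3/q_3 = 516127/13208
q_2 = 1015 ≤ 3022 < 13208 = q_3, so the answer is 39663/1015.

39663/1015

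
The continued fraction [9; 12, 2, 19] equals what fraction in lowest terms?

Using pₖ = aₖpₖ₋₁ + pₖ₋₂ and qₖ = aₖqₖ₋₁ + qₖ₋₂:
  k=0: a=9, p=9, q=1
  k=1: a=12, p=109, q=12
  k=2: a=2, p=227, q=25
  k=3: a=19, p=4422, q=487

4422/487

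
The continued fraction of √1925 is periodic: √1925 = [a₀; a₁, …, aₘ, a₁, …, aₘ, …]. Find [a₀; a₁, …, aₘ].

[43; 1, 6, 1, 86]

a₀ = ⌊√1925⌋ = 43.
With m₀=0, d₀=1 and mₖ₊₁ = dₖaₖ − mₖ, dₖ₊₁ = (n − mₖ₊₁²)/dₖ, aₖ₊₁ = ⌊(a₀+mₖ₊₁)/dₖ₊₁⌋:
  k=1: m=43, d=76, a=1
  k=2: m=33, d=11, a=6
  k=3: m=33, d=76, a=1
  k=4: m=43, d=1, a=86
d=1 and a=2a₀=86 at k=4, so the next step gives (m, d) = (43, 76) again — its k=1 value — and the period has length 4.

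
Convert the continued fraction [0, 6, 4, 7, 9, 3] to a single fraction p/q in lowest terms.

824/5143

Using pₖ = aₖpₖ₋₁ + pₖ₋₂ and qₖ = aₖqₖ₋₁ + qₖ₋₂:
  k=0: a=0, p=0, q=1
  k=1: a=6, p=1, q=6
  k=2: a=4, p=4, q=25
  k=3: a=7, p=29, q=181
  k=4: a=9, p=265, q=1654
  k=5: a=3, p=824, q=5143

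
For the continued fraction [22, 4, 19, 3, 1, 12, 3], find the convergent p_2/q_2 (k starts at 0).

Using pₖ = aₖpₖ₋₁ + pₖ₋₂, qₖ = aₖqₖ₋₁ + qₖ₋₂ (with p₋₁=1, p₋₂=0, q₋₁=0, q₋₂=1):
  k=0: a=22, p=22, q=1
  k=1: a=4, p=89, q=4
  k=2: a=19, p=1713, q=77

1713/77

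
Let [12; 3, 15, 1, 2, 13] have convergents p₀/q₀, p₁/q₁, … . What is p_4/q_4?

Using pₖ = aₖpₖ₋₁ + pₖ₋₂, qₖ = aₖqₖ₋₁ + qₖ₋₂ (with p₋₁=1, p₋₂=0, q₋₁=0, q₋₂=1):
  k=0: a=12, p=12, q=1
  k=1: a=3, p=37, q=3
  k=2: a=15, p=567, q=46
  k=3: a=1, p=604, q=49
  k=4: a=2, p=1775, q=144

1775/144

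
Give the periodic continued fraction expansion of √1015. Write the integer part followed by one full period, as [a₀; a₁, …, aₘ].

[31; 1, 6, 10, 2, 10, 6, 1, 62]

a₀ = ⌊√1015⌋ = 31.
With m₀=0, d₀=1 and mₖ₊₁ = dₖaₖ − mₖ, dₖ₊₁ = (n − mₖ₊₁²)/dₖ, aₖ₊₁ = ⌊(a₀+mₖ₊₁)/dₖ₊₁⌋:
  k=1: m=31, d=54, a=1
  k=2: m=23, d=9, a=6
  k=3: m=31, d=6, a=10
  k=4: m=29, d=29, a=2
  k=5: m=29, d=6, a=10
  k=6: m=31, d=9, a=6
  k=7: m=23, d=54, a=1
  k=8: m=31, d=1, a=62
d=1 and a=2a₀=62 at k=8, so the next step gives (m, d) = (31, 54) again — its k=1 value — and the period has length 8.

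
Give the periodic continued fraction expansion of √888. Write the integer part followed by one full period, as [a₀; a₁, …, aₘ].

a₀ = ⌊√888⌋ = 29.
With m₀=0, d₀=1 and mₖ₊₁ = dₖaₖ − mₖ, dₖ₊₁ = (n − mₖ₊₁²)/dₖ, aₖ₊₁ = ⌊(a₀+mₖ₊₁)/dₖ₊₁⌋:
  k=1: m=29, d=47, a=1
  k=2: m=18, d=12, a=3
  k=3: m=18, d=47, a=1
  k=4: m=29, d=1, a=58
d=1 and a=2a₀=58 at k=4, so the next step gives (m, d) = (29, 47) again — its k=1 value — and the period has length 4.

[29; 1, 3, 1, 58]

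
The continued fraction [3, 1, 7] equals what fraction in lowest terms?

31/8

Using pₖ = aₖpₖ₋₁ + pₖ₋₂ and qₖ = aₖqₖ₋₁ + qₖ₋₂:
  k=0: a=3, p=3, q=1
  k=1: a=1, p=4, q=1
  k=2: a=7, p=31, q=8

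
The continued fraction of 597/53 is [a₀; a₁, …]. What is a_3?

597 = 11·53 + 14   →  a_0 = 11
53 = 3·14 + 11   →  a_1 = 3
14 = 1·11 + 3   →  a_2 = 1
11 = 3·3 + 2   →  a_3 = 3

3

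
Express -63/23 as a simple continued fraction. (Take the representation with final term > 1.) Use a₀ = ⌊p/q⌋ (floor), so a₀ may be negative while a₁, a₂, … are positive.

-63 = -3·23 + 6
23 = 3·6 + 5
6 = 1·5 + 1
5 = 5·1 + 0  (stop)
So -63/23 = [-3; 3, 1, 5].

[-3; 3, 1, 5]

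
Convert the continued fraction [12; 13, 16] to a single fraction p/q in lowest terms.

2524/209

Fold from the inside: start with 16/1.
  13 + 1/16 = 209/16
  12 + 16/209 = 2524/209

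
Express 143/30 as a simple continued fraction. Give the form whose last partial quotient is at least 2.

143 = 4*30 + 23
30 = 1*23 + 7
23 = 3*7 + 2
7 = 3*2 + 1
2 = 2*1 + 0  (stop)
So 143/30 = [4; 1, 3, 3, 2].

[4; 1, 3, 3, 2]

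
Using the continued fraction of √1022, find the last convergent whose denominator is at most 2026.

64417/2015

√1022 = [31; 1, 30, 1, 62, …] (period length 4).
Convergents:
  p_0/q_0 = 31/1
  p_1/q_1 = 32/1
  p_2/q_2 = 991/31
  p_3/q_3 = 1023/32
  p_4/q_4 = 64417/2015
  p_5/q_5 = 65440/2047
q_4 = 2015 ≤ 2026 < 2047 = q_5, so the answer is 64417/2015.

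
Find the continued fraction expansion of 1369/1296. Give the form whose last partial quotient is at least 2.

1369 = 1*1296 + 73
1296 = 17*73 + 55
73 = 1*55 + 18
55 = 3*18 + 1
18 = 18*1 + 0  (stop)
So 1369/1296 = [1; 17, 1, 3, 18].

[1; 17, 1, 3, 18]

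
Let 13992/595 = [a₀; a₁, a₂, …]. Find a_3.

13992 = 23·595 + 307   →  a_0 = 23
595 = 1·307 + 288   →  a_1 = 1
307 = 1·288 + 19   →  a_2 = 1
288 = 15·19 + 3   →  a_3 = 15

15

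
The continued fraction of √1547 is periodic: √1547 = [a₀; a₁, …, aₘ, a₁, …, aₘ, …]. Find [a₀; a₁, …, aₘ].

[39; 3, 78]

a₀ = ⌊√1547⌋ = 39.
With m₀=0, d₀=1 and mₖ₊₁ = dₖaₖ − mₖ, dₖ₊₁ = (n − mₖ₊₁²)/dₖ, aₖ₊₁ = ⌊(a₀+mₖ₊₁)/dₖ₊₁⌋:
  k=1: m=39, d=26, a=3
  k=2: m=39, d=1, a=78
d=1 and a=2a₀=78 at k=2, so the next step gives (m, d) = (39, 26) again — its k=1 value — and the period has length 2.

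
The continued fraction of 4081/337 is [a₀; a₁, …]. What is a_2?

9

4081 = 12·337 + 37   →  a_0 = 12
337 = 9·37 + 4   →  a_1 = 9
37 = 9·4 + 1   →  a_2 = 9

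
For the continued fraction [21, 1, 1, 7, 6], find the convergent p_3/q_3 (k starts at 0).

323/15

Using pₖ = aₖpₖ₋₁ + pₖ₋₂, qₖ = aₖqₖ₋₁ + qₖ₋₂ (with p₋₁=1, p₋₂=0, q₋₁=0, q₋₂=1):
  k=0: a=21, p=21, q=1
  k=1: a=1, p=22, q=1
  k=2: a=1, p=43, q=2
  k=3: a=7, p=323, q=15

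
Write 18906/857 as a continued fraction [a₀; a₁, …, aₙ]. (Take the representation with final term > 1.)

[22; 16, 2, 12, 2]

18906 = 22*857 + 52
857 = 16*52 + 25
52 = 2*25 + 2
25 = 12*2 + 1
2 = 2*1 + 0  (stop)
So 18906/857 = [22; 16, 2, 12, 2].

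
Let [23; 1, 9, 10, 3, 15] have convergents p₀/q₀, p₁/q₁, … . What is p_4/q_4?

Using pₖ = aₖpₖ₋₁ + pₖ₋₂, qₖ = aₖqₖ₋₁ + qₖ₋₂ (with p₋₁=1, p₋₂=0, q₋₁=0, q₋₂=1):
  k=0: a=23, p=23, q=1
  k=1: a=1, p=24, q=1
  k=2: a=9, p=239, q=10
  k=3: a=10, p=2414, q=101
  k=4: a=3, p=7481, q=313

7481/313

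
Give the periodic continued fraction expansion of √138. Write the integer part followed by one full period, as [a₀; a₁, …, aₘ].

a₀ = ⌊√138⌋ = 11.
With m₀=0, d₀=1 and mₖ₊₁ = dₖaₖ − mₖ, dₖ₊₁ = (n − mₖ₊₁²)/dₖ, aₖ₊₁ = ⌊(a₀+mₖ₊₁)/dₖ₊₁⌋:
  k=1: m=11, d=17, a=1
  k=2: m=6, d=6, a=2
  k=3: m=6, d=17, a=1
  k=4: m=11, d=1, a=22
d=1 and a=2a₀=22 at k=4, so the next step gives (m, d) = (11, 17) again — its k=1 value — and the period has length 4.

[11; 1, 2, 1, 22]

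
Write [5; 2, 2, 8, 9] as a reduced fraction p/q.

2070/383

Using pₖ = aₖpₖ₋₁ + pₖ₋₂ and qₖ = aₖqₖ₋₁ + qₖ₋₂:
  k=0: a=5, p=5, q=1
  k=1: a=2, p=11, q=2
  k=2: a=2, p=27, q=5
  k=3: a=8, p=227, q=42
  k=4: a=9, p=2070, q=383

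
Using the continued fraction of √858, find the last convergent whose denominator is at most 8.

205/7

√858 = [29; 3, 2, 3, 58, …] (period length 4).
Convergents:
  p_0/q_0 = 29/1
  p_1/q_1 = 88/3
  p_2/q_2 = 205/7
  p_3/q_3 = 703/24
q_2 = 7 ≤ 8 < 24 = q_3, so the answer is 205/7.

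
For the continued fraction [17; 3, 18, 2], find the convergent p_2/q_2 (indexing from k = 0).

953/55

Using pₖ = aₖpₖ₋₁ + pₖ₋₂, qₖ = aₖqₖ₋₁ + qₖ₋₂ (with p₋₁=1, p₋₂=0, q₋₁=0, q₋₂=1):
  k=0: a=17, p=17, q=1
  k=1: a=3, p=52, q=3
  k=2: a=18, p=953, q=55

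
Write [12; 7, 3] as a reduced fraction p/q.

267/22

Using pₖ = aₖpₖ₋₁ + pₖ₋₂ and qₖ = aₖqₖ₋₁ + qₖ₋₂:
  k=0: a=12, p=12, q=1
  k=1: a=7, p=85, q=7
  k=2: a=3, p=267, q=22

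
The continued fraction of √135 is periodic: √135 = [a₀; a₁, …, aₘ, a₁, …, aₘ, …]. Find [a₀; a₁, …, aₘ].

[11; 1, 1, 1, 1, 1, 1, 1, 22]

a₀ = ⌊√135⌋ = 11.
With m₀=0, d₀=1 and mₖ₊₁ = dₖaₖ − mₖ, dₖ₊₁ = (n − mₖ₊₁²)/dₖ, aₖ₊₁ = ⌊(a₀+mₖ₊₁)/dₖ₊₁⌋:
  k=1: m=11, d=14, a=1
  k=2: m=3, d=9, a=1
  k=3: m=6, d=11, a=1
  k=4: m=5, d=10, a=1
  k=5: m=5, d=11, a=1
  k=6: m=6, d=9, a=1
  k=7: m=3, d=14, a=1
  k=8: m=11, d=1, a=22
d=1 and a=2a₀=22 at k=8, so the next step gives (m, d) = (11, 14) again — its k=1 value — and the period has length 8.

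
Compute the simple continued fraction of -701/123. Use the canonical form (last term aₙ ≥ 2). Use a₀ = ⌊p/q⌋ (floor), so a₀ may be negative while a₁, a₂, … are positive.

-701 = -6*123 + 37
123 = 3*37 + 12
37 = 3*12 + 1
12 = 12*1 + 0  (stop)
So -701/123 = [-6; 3, 3, 12].

[-6; 3, 3, 12]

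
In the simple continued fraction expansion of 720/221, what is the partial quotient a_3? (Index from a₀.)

7

720 = 3·221 + 57   →  a_0 = 3
221 = 3·57 + 50   →  a_1 = 3
57 = 1·50 + 7   →  a_2 = 1
50 = 7·7 + 1   →  a_3 = 7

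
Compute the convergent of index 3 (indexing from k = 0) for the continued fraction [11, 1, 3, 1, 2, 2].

59/5

Using pₖ = aₖpₖ₋₁ + pₖ₋₂, qₖ = aₖqₖ₋₁ + qₖ₋₂ (with p₋₁=1, p₋₂=0, q₋₁=0, q₋₂=1):
  k=0: a=11, p=11, q=1
  k=1: a=1, p=12, q=1
  k=2: a=3, p=47, q=4
  k=3: a=1, p=59, q=5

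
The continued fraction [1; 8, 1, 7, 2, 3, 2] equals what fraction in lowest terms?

Using pₖ = aₖpₖ₋₁ + pₖ₋₂ and qₖ = aₖqₖ₋₁ + qₖ₋₂:
  k=0: a=1, p=1, q=1
  k=1: a=8, p=9, q=8
  k=2: a=1, p=10, q=9
  k=3: a=7, p=79, q=71
  k=4: a=2, p=168, q=151
  k=5: a=3, p=583, q=524
  k=6: a=2, p=1334, q=1199

1334/1199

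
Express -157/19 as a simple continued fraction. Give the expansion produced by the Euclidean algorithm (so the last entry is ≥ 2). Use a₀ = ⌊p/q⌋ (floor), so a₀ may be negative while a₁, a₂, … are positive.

-157 = -9×19 + 14
19 = 1×14 + 5
14 = 2×5 + 4
5 = 1×4 + 1
4 = 4×1 + 0  (stop)
So -157/19 = [-9; 1, 2, 1, 4].

[-9; 1, 2, 1, 4]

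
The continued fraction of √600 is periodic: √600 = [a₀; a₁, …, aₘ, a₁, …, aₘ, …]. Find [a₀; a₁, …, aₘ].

a₀ = ⌊√600⌋ = 24.

[24; 2, 48]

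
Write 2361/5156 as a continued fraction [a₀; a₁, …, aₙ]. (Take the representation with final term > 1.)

2361 = 0*5156 + 2361
5156 = 2*2361 + 434
2361 = 5*434 + 191
434 = 2*191 + 52
191 = 3*52 + 35
52 = 1*35 + 17
35 = 2*17 + 1
17 = 17*1 + 0  (stop)
So 2361/5156 = [0; 2, 5, 2, 3, 1, 2, 17].

[0; 2, 5, 2, 3, 1, 2, 17]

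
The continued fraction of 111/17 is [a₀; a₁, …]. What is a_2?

1

111 = 6·17 + 9   →  a_0 = 6
17 = 1·9 + 8   →  a_1 = 1
9 = 1·8 + 1   →  a_2 = 1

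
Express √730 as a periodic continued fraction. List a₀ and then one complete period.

[27; 54]

a₀ = ⌊√730⌋ = 27.
With m₀=0, d₀=1 and mₖ₊₁ = dₖaₖ − mₖ, dₖ₊₁ = (n − mₖ₊₁²)/dₖ, aₖ₊₁ = ⌊(a₀+mₖ₊₁)/dₖ₊₁⌋:
  k=1: m=27, d=1, a=54
d=1 and a=2a₀=54 at k=1, so the next step gives (m, d) = (27, 1) again — its k=1 value — and the period has length 1.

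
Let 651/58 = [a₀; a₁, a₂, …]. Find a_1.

4

651 = 11·58 + 13   →  a_0 = 11
58 = 4·13 + 6   →  a_1 = 4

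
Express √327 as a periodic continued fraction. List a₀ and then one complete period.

a₀ = ⌊√327⌋ = 18.
With m₀=0, d₀=1 and mₖ₊₁ = dₖaₖ − mₖ, dₖ₊₁ = (n − mₖ₊₁²)/dₖ, aₖ₊₁ = ⌊(a₀+mₖ₊₁)/dₖ₊₁⌋:
  k=1: m=18, d=3, a=12
  k=2: m=18, d=1, a=36
d=1 and a=2a₀=36 at k=2, so the next step gives (m, d) = (18, 3) again — its k=1 value — and the period has length 2.

[18; 12, 36]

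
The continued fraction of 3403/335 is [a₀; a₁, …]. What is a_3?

3403 = 10·335 + 53   →  a_0 = 10
335 = 6·53 + 17   →  a_1 = 6
53 = 3·17 + 2   →  a_2 = 3
17 = 8·2 + 1   →  a_3 = 8

8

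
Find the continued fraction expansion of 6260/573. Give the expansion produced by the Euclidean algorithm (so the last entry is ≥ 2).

6260 = 10×573 + 530
573 = 1×530 + 43
530 = 12×43 + 14
43 = 3×14 + 1
14 = 14×1 + 0  (stop)
So 6260/573 = [10; 1, 12, 3, 14].

[10; 1, 12, 3, 14]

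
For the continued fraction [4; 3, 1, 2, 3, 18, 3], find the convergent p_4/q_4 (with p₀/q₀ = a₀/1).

158/37

Using pₖ = aₖpₖ₋₁ + pₖ₋₂, qₖ = aₖqₖ₋₁ + qₖ₋₂ (with p₋₁=1, p₋₂=0, q₋₁=0, q₋₂=1):
  k=0: a=4, p=4, q=1
  k=1: a=3, p=13, q=3
  k=2: a=1, p=17, q=4
  k=3: a=2, p=47, q=11
  k=4: a=3, p=158, q=37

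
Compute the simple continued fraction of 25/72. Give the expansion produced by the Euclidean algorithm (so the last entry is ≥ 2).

25 = 0·72 + 25
72 = 2·25 + 22
25 = 1·22 + 3
22 = 7·3 + 1
3 = 3·1 + 0  (stop)
So 25/72 = [0; 2, 1, 7, 3].

[0; 2, 1, 7, 3]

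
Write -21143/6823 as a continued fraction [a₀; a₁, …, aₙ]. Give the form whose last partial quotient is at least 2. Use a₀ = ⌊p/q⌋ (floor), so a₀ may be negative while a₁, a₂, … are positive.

-21143 = -4*6823 + 6149
6823 = 1*6149 + 674
6149 = 9*674 + 83
674 = 8*83 + 10
83 = 8*10 + 3
10 = 3*3 + 1
3 = 3*1 + 0  (stop)
So -21143/6823 = [-4; 1, 9, 8, 8, 3, 3].

[-4; 1, 9, 8, 8, 3, 3]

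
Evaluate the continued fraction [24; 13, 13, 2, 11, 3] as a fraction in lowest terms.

301245/12512

Using pₖ = aₖpₖ₋₁ + pₖ₋₂ and qₖ = aₖqₖ₋₁ + qₖ₋₂:
  k=0: a=24, p=24, q=1
  k=1: a=13, p=313, q=13
  k=2: a=13, p=4093, q=170
  k=3: a=2, p=8499, q=353
  k=4: a=11, p=97582, q=4053
  k=5: a=3, p=301245, q=12512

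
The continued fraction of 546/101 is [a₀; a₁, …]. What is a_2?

2

546 = 5·101 + 41   →  a_0 = 5
101 = 2·41 + 19   →  a_1 = 2
41 = 2·19 + 3   →  a_2 = 2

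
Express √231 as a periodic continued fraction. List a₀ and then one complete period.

[15; 5, 30]

a₀ = ⌊√231⌋ = 15.
With m₀=0, d₀=1 and mₖ₊₁ = dₖaₖ − mₖ, dₖ₊₁ = (n − mₖ₊₁²)/dₖ, aₖ₊₁ = ⌊(a₀+mₖ₊₁)/dₖ₊₁⌋:
  k=1: m=15, d=6, a=5
  k=2: m=15, d=1, a=30
d=1 and a=2a₀=30 at k=2, so the next step gives (m, d) = (15, 6) again — its k=1 value — and the period has length 2.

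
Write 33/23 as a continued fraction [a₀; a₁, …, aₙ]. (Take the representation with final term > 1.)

[1; 2, 3, 3]

33 = 1*23 + 10
23 = 2*10 + 3
10 = 3*3 + 1
3 = 3*1 + 0  (stop)
So 33/23 = [1; 2, 3, 3].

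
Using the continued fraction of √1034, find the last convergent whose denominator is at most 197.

√1034 = [32; 6, 2, 2, 2, 6, 64, …] (period length 6).
Convergents:
  p_0/q_0 = 32/1
  p_1/q_1 = 193/6
  p_2/q_2 = 418/13
  p_3/q_3 = 1029/32
  p_4/q_4 = 2476/77
  p_5/q_5 = 15885/494
q_4 = 77 ≤ 197 < 494 = q_5, so the answer is 2476/77.

2476/77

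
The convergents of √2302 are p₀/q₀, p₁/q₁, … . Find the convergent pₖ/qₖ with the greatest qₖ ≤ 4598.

218737/4559

√2302 = [47; 1, 46, 1, 94, …] (period length 4).
Convergents:
  p_0/q_0 = 47/1
  p_1/q_1 = 48/1
  p_2/q_2 = 2255/47
  p_3/q_3 = 2303/48
  p_4/q_4 = 218737/4559
  p_5/q_5 = 221040/4607
q_4 = 4559 ≤ 4598 < 4607 = q_5, so the answer is 218737/4559.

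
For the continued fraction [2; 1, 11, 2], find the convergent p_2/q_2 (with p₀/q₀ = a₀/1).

35/12

Using pₖ = aₖpₖ₋₁ + pₖ₋₂, qₖ = aₖqₖ₋₁ + qₖ₋₂ (with p₋₁=1, p₋₂=0, q₋₁=0, q₋₂=1):
  k=0: a=2, p=2, q=1
  k=1: a=1, p=3, q=1
  k=2: a=11, p=35, q=12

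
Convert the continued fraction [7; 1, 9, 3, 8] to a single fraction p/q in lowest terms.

2039/258

Fold from the inside: start with 8/1.
  3 + 1/8 = 25/8
  9 + 8/25 = 233/25
  1 + 25/233 = 258/233
  7 + 233/258 = 2039/258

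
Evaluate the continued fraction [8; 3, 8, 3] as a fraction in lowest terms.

Using pₖ = aₖpₖ₋₁ + pₖ₋₂ and qₖ = aₖqₖ₋₁ + qₖ₋₂:
  k=0: a=8, p=8, q=1
  k=1: a=3, p=25, q=3
  k=2: a=8, p=208, q=25
  k=3: a=3, p=649, q=78

649/78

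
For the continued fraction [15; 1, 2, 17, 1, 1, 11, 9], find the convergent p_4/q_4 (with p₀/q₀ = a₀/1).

Using pₖ = aₖpₖ₋₁ + pₖ₋₂, qₖ = aₖqₖ₋₁ + qₖ₋₂ (with p₋₁=1, p₋₂=0, q₋₁=0, q₋₂=1):
  k=0: a=15, p=15, q=1
  k=1: a=1, p=16, q=1
  k=2: a=2, p=47, q=3
  k=3: a=17, p=815, q=52
  k=4: a=1, p=862, q=55

862/55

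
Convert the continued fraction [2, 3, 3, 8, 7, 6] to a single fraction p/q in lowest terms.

Using pₖ = aₖpₖ₋₁ + pₖ₋₂ and qₖ = aₖqₖ₋₁ + qₖ₋₂:
  k=0: a=2, p=2, q=1
  k=1: a=3, p=7, q=3
  k=2: a=3, p=23, q=10
  k=3: a=8, p=191, q=83
  k=4: a=7, p=1360, q=591
  k=5: a=6, p=8351, q=3629

8351/3629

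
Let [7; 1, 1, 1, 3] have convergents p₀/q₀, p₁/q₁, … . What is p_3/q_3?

23/3

Using pₖ = aₖpₖ₋₁ + pₖ₋₂, qₖ = aₖqₖ₋₁ + qₖ₋₂ (with p₋₁=1, p₋₂=0, q₋₁=0, q₋₂=1):
  k=0: a=7, p=7, q=1
  k=1: a=1, p=8, q=1
  k=2: a=1, p=15, q=2
  k=3: a=1, p=23, q=3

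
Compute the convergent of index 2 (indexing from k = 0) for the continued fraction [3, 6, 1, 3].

22/7

Using pₖ = aₖpₖ₋₁ + pₖ₋₂, qₖ = aₖqₖ₋₁ + qₖ₋₂ (with p₋₁=1, p₋₂=0, q₋₁=0, q₋₂=1):
  k=0: a=3, p=3, q=1
  k=1: a=6, p=19, q=6
  k=2: a=1, p=22, q=7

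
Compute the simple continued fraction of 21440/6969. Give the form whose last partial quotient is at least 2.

21440 = 3*6969 + 533
6969 = 13*533 + 40
533 = 13*40 + 13
40 = 3*13 + 1
13 = 13*1 + 0  (stop)
So 21440/6969 = [3; 13, 13, 3, 13].

[3; 13, 13, 3, 13]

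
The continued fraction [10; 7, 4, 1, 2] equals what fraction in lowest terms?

Using pₖ = aₖpₖ₋₁ + pₖ₋₂ and qₖ = aₖqₖ₋₁ + qₖ₋₂:
  k=0: a=10, p=10, q=1
  k=1: a=7, p=71, q=7
  k=2: a=4, p=294, q=29
  k=3: a=1, p=365, q=36
  k=4: a=2, p=1024, q=101

1024/101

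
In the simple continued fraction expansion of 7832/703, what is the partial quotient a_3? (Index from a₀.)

7832 = 11·703 + 99   →  a_0 = 11
703 = 7·99 + 10   →  a_1 = 7
99 = 9·10 + 9   →  a_2 = 9
10 = 1·9 + 1   →  a_3 = 1

1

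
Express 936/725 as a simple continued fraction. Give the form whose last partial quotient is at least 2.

936 = 1*725 + 211
725 = 3*211 + 92
211 = 2*92 + 27
92 = 3*27 + 11
27 = 2*11 + 5
11 = 2*5 + 1
5 = 5*1 + 0  (stop)
So 936/725 = [1; 3, 2, 3, 2, 2, 5].

[1; 3, 2, 3, 2, 2, 5]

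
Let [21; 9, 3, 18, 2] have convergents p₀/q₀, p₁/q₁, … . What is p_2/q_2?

Using pₖ = aₖpₖ₋₁ + pₖ₋₂, qₖ = aₖqₖ₋₁ + qₖ₋₂ (with p₋₁=1, p₋₂=0, q₋₁=0, q₋₂=1):
  k=0: a=21, p=21, q=1
  k=1: a=9, p=190, q=9
  k=2: a=3, p=591, q=28

591/28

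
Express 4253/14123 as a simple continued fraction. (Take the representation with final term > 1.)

4253 = 0*14123 + 4253
14123 = 3*4253 + 1364
4253 = 3*1364 + 161
1364 = 8*161 + 76
161 = 2*76 + 9
76 = 8*9 + 4
9 = 2*4 + 1
4 = 4*1 + 0  (stop)
So 4253/14123 = [0; 3, 3, 8, 2, 8, 2, 4].

[0; 3, 3, 8, 2, 8, 2, 4]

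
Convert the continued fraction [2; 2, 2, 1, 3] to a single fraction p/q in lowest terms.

Using pₖ = aₖpₖ₋₁ + pₖ₋₂ and qₖ = aₖqₖ₋₁ + qₖ₋₂:
  k=0: a=2, p=2, q=1
  k=1: a=2, p=5, q=2
  k=2: a=2, p=12, q=5
  k=3: a=1, p=17, q=7
  k=4: a=3, p=63, q=26

63/26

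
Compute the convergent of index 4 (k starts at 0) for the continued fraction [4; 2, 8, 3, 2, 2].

550/123

Using pₖ = aₖpₖ₋₁ + pₖ₋₂, qₖ = aₖqₖ₋₁ + qₖ₋₂ (with p₋₁=1, p₋₂=0, q₋₁=0, q₋₂=1):
  k=0: a=4, p=4, q=1
  k=1: a=2, p=9, q=2
  k=2: a=8, p=76, q=17
  k=3: a=3, p=237, q=53
  k=4: a=2, p=550, q=123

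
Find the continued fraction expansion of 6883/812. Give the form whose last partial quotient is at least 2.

[8; 2, 10, 5, 2, 3]

6883 = 8·812 + 387
812 = 2·387 + 38
387 = 10·38 + 7
38 = 5·7 + 3
7 = 2·3 + 1
3 = 3·1 + 0  (stop)
So 6883/812 = [8; 2, 10, 5, 2, 3].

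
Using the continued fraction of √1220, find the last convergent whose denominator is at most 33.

489/14

√1220 = [34; 1, 12, 1, 68, …] (period length 4).
Convergents:
  p_0/q_0 = 34/1
  p_1/q_1 = 35/1
  p_2/q_2 = 454/13
  p_3/q_3 = 489/14
  p_4/q_4 = 33706/965
q_3 = 14 ≤ 33 < 965 = q_4, so the answer is 489/14.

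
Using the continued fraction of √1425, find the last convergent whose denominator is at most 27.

√1425 = [37; 1, 2, 1, 74, …] (period length 4).
Convergents:
  p_0/q_0 = 37/1
  p_1/q_1 = 38/1
  p_2/q_2 = 113/3
  p_3/q_3 = 151/4
  p_4/q_4 = 11287/299
q_3 = 4 ≤ 27 < 299 = q_4, so the answer is 151/4.

151/4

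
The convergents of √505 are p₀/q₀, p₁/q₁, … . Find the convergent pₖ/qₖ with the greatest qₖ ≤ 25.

√505 = [22; 2, 8, 2, 44, …] (period length 4).
Convergents:
  p_0/q_0 = 22/1
  p_1/q_1 = 45/2
  p_2/q_2 = 382/17
  p_3/q_3 = 809/36
q_2 = 17 ≤ 25 < 36 = q_3, so the answer is 382/17.

382/17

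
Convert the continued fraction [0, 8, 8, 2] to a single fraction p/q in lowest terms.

Using pₖ = aₖpₖ₋₁ + pₖ₋₂ and qₖ = aₖqₖ₋₁ + qₖ₋₂:
  k=0: a=0, p=0, q=1
  k=1: a=8, p=1, q=8
  k=2: a=8, p=8, q=65
  k=3: a=2, p=17, q=138

17/138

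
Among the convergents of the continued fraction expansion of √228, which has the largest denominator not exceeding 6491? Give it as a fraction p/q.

√228 = [15; 10, 30, …] (period length 2).
Convergents:
  p_0/q_0 = 15/1
  p_1/q_1 = 151/10
  p_2/q_2 = 4545/301
  p_3/q_3 = 45601/3020
  p_4/q_4 = 1372575/90901
q_3 = 3020 ≤ 6491 < 90901 = q_4, so the answer is 45601/3020.

45601/3020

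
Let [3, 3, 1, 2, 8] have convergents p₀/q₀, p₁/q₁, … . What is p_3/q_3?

Using pₖ = aₖpₖ₋₁ + pₖ₋₂, qₖ = aₖqₖ₋₁ + qₖ₋₂ (with p₋₁=1, p₋₂=0, q₋₁=0, q₋₂=1):
  k=0: a=3, p=3, q=1
  k=1: a=3, p=10, q=3
  k=2: a=1, p=13, q=4
  k=3: a=2, p=36, q=11

36/11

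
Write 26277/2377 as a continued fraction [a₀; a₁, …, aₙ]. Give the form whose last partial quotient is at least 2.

26277 = 11·2377 + 130
2377 = 18·130 + 37
130 = 3·37 + 19
37 = 1·19 + 18
19 = 1·18 + 1
18 = 18·1 + 0  (stop)
So 26277/2377 = [11; 18, 3, 1, 1, 18].

[11; 18, 3, 1, 1, 18]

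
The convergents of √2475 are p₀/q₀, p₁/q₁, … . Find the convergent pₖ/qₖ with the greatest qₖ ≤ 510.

19850/399

√2475 = [49; 1, 2, 1, 98, …] (period length 4).
Convergents:
  p_0/q_0 = 49/1
  p_1/q_1 = 50/1
  p_2/q_2 = 149/3
  p_3/q_3 = 199/4
  p_4/q_4 = 19651/395
  p_5/q_5 = 19850/399
  p_6/q_6 = 59351/1193
q_5 = 399 ≤ 510 < 1193 = q_6, so the answer is 19850/399.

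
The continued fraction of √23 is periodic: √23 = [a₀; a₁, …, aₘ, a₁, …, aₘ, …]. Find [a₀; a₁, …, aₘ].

a₀ = ⌊√23⌋ = 4.
With m₀=0, d₀=1 and mₖ₊₁ = dₖaₖ − mₖ, dₖ₊₁ = (n − mₖ₊₁²)/dₖ, aₖ₊₁ = ⌊(a₀+mₖ₊₁)/dₖ₊₁⌋:
  k=1: m=4, d=7, a=1
  k=2: m=3, d=2, a=3
  k=3: m=3, d=7, a=1
  k=4: m=4, d=1, a=8
d=1 and a=2a₀=8 at k=4, so the next step gives (m, d) = (4, 7) again — its k=1 value — and the period has length 4.

[4; 1, 3, 1, 8]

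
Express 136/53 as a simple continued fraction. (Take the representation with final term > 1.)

[2; 1, 1, 3, 3, 2]

136 = 2*53 + 30
53 = 1*30 + 23
30 = 1*23 + 7
23 = 3*7 + 2
7 = 3*2 + 1
2 = 2*1 + 0  (stop)
So 136/53 = [2; 1, 1, 3, 3, 2].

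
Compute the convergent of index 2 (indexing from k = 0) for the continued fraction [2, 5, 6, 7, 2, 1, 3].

68/31

Using pₖ = aₖpₖ₋₁ + pₖ₋₂, qₖ = aₖqₖ₋₁ + qₖ₋₂ (with p₋₁=1, p₋₂=0, q₋₁=0, q₋₂=1):
  k=0: a=2, p=2, q=1
  k=1: a=5, p=11, q=5
  k=2: a=6, p=68, q=31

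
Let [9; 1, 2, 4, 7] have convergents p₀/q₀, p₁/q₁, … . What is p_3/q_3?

126/13

Using pₖ = aₖpₖ₋₁ + pₖ₋₂, qₖ = aₖqₖ₋₁ + qₖ₋₂ (with p₋₁=1, p₋₂=0, q₋₁=0, q₋₂=1):
  k=0: a=9, p=9, q=1
  k=1: a=1, p=10, q=1
  k=2: a=2, p=29, q=3
  k=3: a=4, p=126, q=13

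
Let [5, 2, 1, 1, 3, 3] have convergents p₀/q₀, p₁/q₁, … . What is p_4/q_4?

Using pₖ = aₖpₖ₋₁ + pₖ₋₂, qₖ = aₖqₖ₋₁ + qₖ₋₂ (with p₋₁=1, p₋₂=0, q₋₁=0, q₋₂=1):
  k=0: a=5, p=5, q=1
  k=1: a=2, p=11, q=2
  k=2: a=1, p=16, q=3
  k=3: a=1, p=27, q=5
  k=4: a=3, p=97, q=18

97/18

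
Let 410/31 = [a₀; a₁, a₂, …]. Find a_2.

2

410 = 13·31 + 7   →  a_0 = 13
31 = 4·7 + 3   →  a_1 = 4
7 = 2·3 + 1   →  a_2 = 2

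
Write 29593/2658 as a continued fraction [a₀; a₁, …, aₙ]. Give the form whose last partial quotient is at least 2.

29593 = 11·2658 + 355
2658 = 7·355 + 173
355 = 2·173 + 9
173 = 19·9 + 2
9 = 4·2 + 1
2 = 2·1 + 0  (stop)
So 29593/2658 = [11; 7, 2, 19, 4, 2].

[11; 7, 2, 19, 4, 2]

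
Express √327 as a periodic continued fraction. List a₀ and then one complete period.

[18; 12, 36]

a₀ = ⌊√327⌋ = 18.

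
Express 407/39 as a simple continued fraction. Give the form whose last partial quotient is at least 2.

407 = 10*39 + 17
39 = 2*17 + 5
17 = 3*5 + 2
5 = 2*2 + 1
2 = 2*1 + 0  (stop)
So 407/39 = [10; 2, 3, 2, 2].

[10; 2, 3, 2, 2]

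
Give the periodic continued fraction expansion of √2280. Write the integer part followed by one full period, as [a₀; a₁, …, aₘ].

[47; 1, 2, 1, 94]

a₀ = ⌊√2280⌋ = 47.
With m₀=0, d₀=1 and mₖ₊₁ = dₖaₖ − mₖ, dₖ₊₁ = (n − mₖ₊₁²)/dₖ, aₖ₊₁ = ⌊(a₀+mₖ₊₁)/dₖ₊₁⌋:
  k=1: m=47, d=71, a=1
  k=2: m=24, d=24, a=2
  k=3: m=24, d=71, a=1
  k=4: m=47, d=1, a=94
d=1 and a=2a₀=94 at k=4, so the next step gives (m, d) = (47, 71) again — its k=1 value — and the period has length 4.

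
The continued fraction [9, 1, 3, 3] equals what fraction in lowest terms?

Using pₖ = aₖpₖ₋₁ + pₖ₋₂ and qₖ = aₖqₖ₋₁ + qₖ₋₂:
  k=0: a=9, p=9, q=1
  k=1: a=1, p=10, q=1
  k=2: a=3, p=39, q=4
  k=3: a=3, p=127, q=13

127/13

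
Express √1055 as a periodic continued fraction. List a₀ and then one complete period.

[32; 2, 12, 2, 64]

a₀ = ⌊√1055⌋ = 32.
With m₀=0, d₀=1 and mₖ₊₁ = dₖaₖ − mₖ, dₖ₊₁ = (n − mₖ₊₁²)/dₖ, aₖ₊₁ = ⌊(a₀+mₖ₊₁)/dₖ₊₁⌋:
  k=1: m=32, d=31, a=2
  k=2: m=30, d=5, a=12
  k=3: m=30, d=31, a=2
  k=4: m=32, d=1, a=64
d=1 and a=2a₀=64 at k=4, so the next step gives (m, d) = (32, 31) again — its k=1 value — and the period has length 4.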